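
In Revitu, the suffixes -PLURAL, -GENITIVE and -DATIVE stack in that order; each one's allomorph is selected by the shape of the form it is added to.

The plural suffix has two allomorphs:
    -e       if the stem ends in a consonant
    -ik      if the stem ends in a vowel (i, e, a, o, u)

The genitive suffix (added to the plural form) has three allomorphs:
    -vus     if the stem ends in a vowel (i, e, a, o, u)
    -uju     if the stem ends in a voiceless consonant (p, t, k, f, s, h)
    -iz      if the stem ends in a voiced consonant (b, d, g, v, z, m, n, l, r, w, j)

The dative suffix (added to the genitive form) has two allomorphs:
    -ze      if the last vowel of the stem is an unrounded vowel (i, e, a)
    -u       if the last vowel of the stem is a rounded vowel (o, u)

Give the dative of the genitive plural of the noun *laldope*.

laldopeikujuu

*laldope* — final sound /e/ (a vowel) → -ik → *laldopeik*.
The final sound of the plural form *laldopeik* is /k/, which is a voiceless consonant, so the genitive suffix is -uju, giving *laldopeikuju*.
The genitive form *laldopeikuju* — last vowel /u/ (a rounded vowel) → -u → *laldopeikujuu*.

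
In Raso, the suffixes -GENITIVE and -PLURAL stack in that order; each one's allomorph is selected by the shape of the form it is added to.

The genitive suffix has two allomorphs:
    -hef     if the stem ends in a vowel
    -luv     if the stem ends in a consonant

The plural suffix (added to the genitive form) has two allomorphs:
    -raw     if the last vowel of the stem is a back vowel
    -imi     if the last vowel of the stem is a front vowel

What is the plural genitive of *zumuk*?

zumukluvraw

*zumuk*: final sound = /k/, a consonant → -luv → *zumukluv*.
Since the last vowel of the genitive form *zumukluv* is /u/ (a back vowel), it takes -raw, giving *zumukluvraw*.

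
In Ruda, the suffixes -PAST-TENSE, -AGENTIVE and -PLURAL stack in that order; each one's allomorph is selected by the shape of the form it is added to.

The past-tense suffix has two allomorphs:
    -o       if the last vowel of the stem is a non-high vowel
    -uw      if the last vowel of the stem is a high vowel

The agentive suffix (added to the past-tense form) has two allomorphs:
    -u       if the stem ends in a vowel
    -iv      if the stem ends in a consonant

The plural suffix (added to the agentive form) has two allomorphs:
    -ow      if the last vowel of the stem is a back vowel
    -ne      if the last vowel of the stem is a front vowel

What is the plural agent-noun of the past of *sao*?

saoouow

*sao*: last vowel = /o/, a non-high vowel → -o → *saoo*.
Since the final sound of the past-tense form *saoo* is /o/ (a vowel), it takes -u, giving *saoou*.
The agentive form *saoou* — last vowel /u/ (a back vowel) → -ow → *saoouow*.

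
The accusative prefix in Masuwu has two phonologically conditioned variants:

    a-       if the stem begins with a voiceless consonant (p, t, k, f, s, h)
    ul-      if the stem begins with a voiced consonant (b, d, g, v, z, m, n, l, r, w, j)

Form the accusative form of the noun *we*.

ulwe

*we*: first consonant = /w/, voiced → ul- → *ulwe*.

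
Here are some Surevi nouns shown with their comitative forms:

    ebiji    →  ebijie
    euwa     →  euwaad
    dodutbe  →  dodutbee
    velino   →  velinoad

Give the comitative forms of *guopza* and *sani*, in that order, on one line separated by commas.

The suffix is conditioned by the last vowel: -e when the last vowel of the stem is a front vowel (*ebiji*, *dodutbe*); -ad when the last vowel of the stem is a back vowel (*euwa*, *velino*).
*guopza* — last vowel /a/ (a back vowel) → -ad → *guopzaad*.
The last vowel of *sani* is /i/, which is a front vowel, so the suffix is -e, giving *sanie*.

guopzaad, sanie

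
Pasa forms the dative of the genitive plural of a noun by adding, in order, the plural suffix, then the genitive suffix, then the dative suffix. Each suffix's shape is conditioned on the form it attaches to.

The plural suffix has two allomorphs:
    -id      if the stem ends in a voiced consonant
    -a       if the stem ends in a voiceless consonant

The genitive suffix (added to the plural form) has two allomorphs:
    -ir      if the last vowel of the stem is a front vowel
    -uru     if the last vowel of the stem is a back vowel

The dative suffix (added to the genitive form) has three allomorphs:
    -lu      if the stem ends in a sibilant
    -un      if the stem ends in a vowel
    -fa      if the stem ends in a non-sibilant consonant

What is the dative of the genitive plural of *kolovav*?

Since the final consonant of *kolovav* is /v/ (voiced), it takes -id, giving *kolovavid*.
The plural form *kolovavid* — last vowel /i/ (a front vowel) → -ir → *kolovavidir*.
The genitive form *kolovavidir*: final sound = /r/, a non-sibilant consonant → -fa → *kolovavidirfa*.

kolovavidirfa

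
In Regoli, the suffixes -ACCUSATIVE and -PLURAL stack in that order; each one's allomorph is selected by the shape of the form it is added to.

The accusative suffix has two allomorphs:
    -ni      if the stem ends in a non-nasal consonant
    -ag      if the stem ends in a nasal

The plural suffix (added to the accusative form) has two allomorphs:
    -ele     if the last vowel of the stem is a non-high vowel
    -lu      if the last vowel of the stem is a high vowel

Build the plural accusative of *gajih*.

gajihnilu

*gajih* — final consonant /h/ (non-nasal) → -ni → *gajihni*.
The accusative form *gajihni* — last vowel /i/ (a high vowel) → -lu → *gajihnilu*.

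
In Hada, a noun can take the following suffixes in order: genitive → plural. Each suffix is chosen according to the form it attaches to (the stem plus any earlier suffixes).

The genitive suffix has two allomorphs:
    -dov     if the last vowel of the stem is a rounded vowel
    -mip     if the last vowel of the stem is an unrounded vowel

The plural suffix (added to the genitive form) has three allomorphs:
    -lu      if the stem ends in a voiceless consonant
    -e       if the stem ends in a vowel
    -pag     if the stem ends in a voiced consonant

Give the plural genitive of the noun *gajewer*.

*gajewer* — last vowel /e/ (an unrounded vowel) → -mip → *gajewermip*.
Since the final sound of the genitive form *gajewermip* is /p/ (a voiceless consonant), it takes -lu, giving *gajewermiplu*.

gajewermiplu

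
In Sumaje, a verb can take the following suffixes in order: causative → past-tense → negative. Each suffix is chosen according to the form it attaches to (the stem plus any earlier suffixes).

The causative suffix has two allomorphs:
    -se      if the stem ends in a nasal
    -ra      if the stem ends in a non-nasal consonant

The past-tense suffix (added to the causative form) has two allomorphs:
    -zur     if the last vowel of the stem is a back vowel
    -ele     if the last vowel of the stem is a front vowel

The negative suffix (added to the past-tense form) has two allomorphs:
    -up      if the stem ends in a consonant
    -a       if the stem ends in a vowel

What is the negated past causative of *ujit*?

ujitrazurup

Since the final consonant of *ujit* is /t/ (non-nasal), it takes -ra, giving *ujitra*.
The last vowel of the causative form *ujitra* is /a/, which is a back vowel, so the past-tense suffix is -zur, giving *ujitrazur*.
Since the final sound of the past-tense form *ujitrazur* is /r/ (a consonant), it takes -up, giving *ujitrazurup*.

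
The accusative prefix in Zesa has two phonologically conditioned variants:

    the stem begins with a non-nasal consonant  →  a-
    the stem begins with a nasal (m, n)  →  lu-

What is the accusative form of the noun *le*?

ale

The first consonant of *le* is /l/, which is non-nasal, so the prefix is a-, giving *ale*.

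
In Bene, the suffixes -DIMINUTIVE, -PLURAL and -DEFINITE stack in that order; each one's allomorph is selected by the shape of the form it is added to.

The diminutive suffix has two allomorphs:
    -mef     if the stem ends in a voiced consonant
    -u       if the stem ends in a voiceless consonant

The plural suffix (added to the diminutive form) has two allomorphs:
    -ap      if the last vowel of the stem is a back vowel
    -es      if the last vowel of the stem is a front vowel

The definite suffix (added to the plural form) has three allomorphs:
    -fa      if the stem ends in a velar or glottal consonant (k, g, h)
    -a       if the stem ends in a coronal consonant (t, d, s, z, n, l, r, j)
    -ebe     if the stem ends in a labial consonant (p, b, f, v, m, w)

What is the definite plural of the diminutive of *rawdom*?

rawdommefesa

*rawdom*: final consonant = /m/, voiced → -mef → *rawdommef*.
The diminutive form *rawdommef* — last vowel /e/ (a front vowel) → -es → *rawdommefes*.
The plural form *rawdommefes*: final consonant = /s/, coronal → -a → *rawdommefesa*.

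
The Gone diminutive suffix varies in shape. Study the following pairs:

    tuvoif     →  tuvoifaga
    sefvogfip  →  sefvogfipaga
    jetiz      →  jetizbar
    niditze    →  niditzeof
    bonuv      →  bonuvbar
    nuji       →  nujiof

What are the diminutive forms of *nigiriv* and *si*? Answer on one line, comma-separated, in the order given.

The suffix is conditioned by the final sound: -aga when the stem ends in a voiceless consonant (*tuvoif*, *sefvogfip*); -bar when the stem ends in a voiced consonant (*jetiz*, *bonuv*); -of when the stem ends in a vowel (*niditze*, *nuji*).
*nigiriv* — final sound /v/ (a voiced consonant) → -bar → *nigirivbar*.
Since the final sound of *si* is /i/ (a vowel), it takes -of, giving *siof*.

nigirivbar, siof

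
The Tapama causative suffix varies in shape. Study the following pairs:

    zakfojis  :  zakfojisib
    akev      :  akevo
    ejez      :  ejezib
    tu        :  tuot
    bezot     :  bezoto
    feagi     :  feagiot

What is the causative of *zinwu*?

zinwuot

The pattern is sibilance of the final sound: -ib when the stem ends in a sibilant (*zakfojis*, *ejez*); -o when the stem ends in a non-sibilant consonant (*akev*, *bezot*); -ot when the stem ends in a vowel (*tu*, *feagi*).
The final sound of *zinwu* is /u/, which is a vowel, so the suffix is -ot, giving *zinwuot*.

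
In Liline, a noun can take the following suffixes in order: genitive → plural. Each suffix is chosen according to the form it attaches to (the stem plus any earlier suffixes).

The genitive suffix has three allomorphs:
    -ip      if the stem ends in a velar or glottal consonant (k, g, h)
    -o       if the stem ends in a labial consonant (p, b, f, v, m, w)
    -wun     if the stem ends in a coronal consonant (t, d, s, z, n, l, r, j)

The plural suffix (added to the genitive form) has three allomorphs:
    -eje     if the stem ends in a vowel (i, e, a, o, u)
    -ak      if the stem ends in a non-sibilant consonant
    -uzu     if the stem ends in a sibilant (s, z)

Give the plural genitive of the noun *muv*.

muvoeje

*muv*: final consonant = /v/, labial → -o → *muvo*.
The genitive form *muvo*: final sound = /o/, a vowel → -eje → *muvoeje*.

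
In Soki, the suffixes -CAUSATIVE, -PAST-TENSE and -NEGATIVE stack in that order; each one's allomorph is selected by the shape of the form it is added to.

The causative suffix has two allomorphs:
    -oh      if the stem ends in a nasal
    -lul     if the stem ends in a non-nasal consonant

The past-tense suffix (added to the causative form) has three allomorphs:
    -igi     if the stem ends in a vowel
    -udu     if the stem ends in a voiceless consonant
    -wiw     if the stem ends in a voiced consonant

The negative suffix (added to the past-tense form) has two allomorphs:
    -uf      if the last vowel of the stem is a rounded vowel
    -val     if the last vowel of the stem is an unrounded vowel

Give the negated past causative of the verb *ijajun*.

Since the final consonant of *ijajun* is /n/ (a nasal), it takes -oh, giving *ijajunoh*.
The causative form *ijajunoh* — final sound /h/ (a voiceless consonant) → -udu → *ijajunohudu*.
The past-tense form *ijajunohudu*: last vowel = /u/, a rounded vowel → -uf → *ijajunohuduuf*.

ijajunohuduuf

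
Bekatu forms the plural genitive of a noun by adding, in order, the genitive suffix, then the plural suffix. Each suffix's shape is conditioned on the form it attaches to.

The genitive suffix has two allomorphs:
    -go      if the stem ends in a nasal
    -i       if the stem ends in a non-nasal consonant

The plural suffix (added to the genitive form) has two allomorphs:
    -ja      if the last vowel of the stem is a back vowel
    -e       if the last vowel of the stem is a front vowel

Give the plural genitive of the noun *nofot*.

nofotie

*nofot* — final consonant /t/ (non-nasal) → -i → *nofoti*.
The genitive form *nofoti* — last vowel /i/ (a front vowel) → -e → *nofotie*.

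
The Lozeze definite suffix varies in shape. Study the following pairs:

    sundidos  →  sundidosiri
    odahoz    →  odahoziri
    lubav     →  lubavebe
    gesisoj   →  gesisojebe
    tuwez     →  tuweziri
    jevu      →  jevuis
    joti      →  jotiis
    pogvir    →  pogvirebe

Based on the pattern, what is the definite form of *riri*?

The pattern is sibilance of the final sound: -iri when the stem ends in a sibilant (*sundidos*, *odahoz*, *tuwez*); -ebe when the stem ends in a non-sibilant consonant (*lubav*, *gesisoj*, *pogvir*); -is when the stem ends in a vowel (*jevu*, *joti*).
*riri*: final sound = /i/, a vowel → -is → *ririis*.

ririis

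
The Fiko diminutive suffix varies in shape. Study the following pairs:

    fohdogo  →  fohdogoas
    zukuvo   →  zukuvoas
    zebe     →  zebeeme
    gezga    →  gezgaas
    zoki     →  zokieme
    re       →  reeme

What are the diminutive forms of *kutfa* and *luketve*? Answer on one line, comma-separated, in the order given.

kutfaas, luketveeme

The suffix is conditioned by the last vowel: -eme when the last vowel of the stem is a front vowel (*zebe*, *zoki*, *re*); -as when the last vowel of the stem is a back vowel (*fohdogo*, *zukuvo*, *gezga*).
*kutfa* — last vowel /a/ (a back vowel) → -as → *kutfaas*.
The last vowel of *luketve* is /e/, which is a front vowel, so the suffix is -eme, giving *luketveeme*.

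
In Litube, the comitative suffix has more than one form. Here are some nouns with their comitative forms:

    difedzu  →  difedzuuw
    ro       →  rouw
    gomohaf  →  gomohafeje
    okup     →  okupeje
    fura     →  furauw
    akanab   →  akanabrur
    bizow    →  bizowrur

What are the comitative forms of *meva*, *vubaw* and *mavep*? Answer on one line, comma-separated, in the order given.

mevauw, vubawrur, mavepeje

The pattern is voicing of the final sound: -eje when the stem ends in a voiceless consonant (*gomohaf*, *okup*); -rur when the stem ends in a voiced consonant (*akanab*, *bizow*); -uw when the stem ends in a vowel (*difedzu*, *ro*, *fura*).
*meva* — final sound /a/ (a vowel) → -uw → *mevauw*.
*vubaw*: final sound = /w/, a voiced consonant → -rur → *vubawrur*.
*mavep*: final sound = /p/, a voiceless consonant → -eje → *mavepeje*.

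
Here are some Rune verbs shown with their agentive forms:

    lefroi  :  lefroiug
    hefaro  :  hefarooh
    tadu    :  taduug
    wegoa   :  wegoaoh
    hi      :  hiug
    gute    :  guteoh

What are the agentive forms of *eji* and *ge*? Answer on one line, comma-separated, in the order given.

The alternation tracks the last vowel of the stem — -ug when the last vowel of the stem is a high vowel (*lefroi*, *tadu*, *hi*); -oh when the last vowel of the stem is a non-high vowel (*hefaro*, *wegoa*, *gute*).
*eji*: last vowel = /i/, a high vowel → -ug → *ejiug*.
*ge* — last vowel /e/ (a non-high vowel) → -oh → *geoh*.

ejiug, geoh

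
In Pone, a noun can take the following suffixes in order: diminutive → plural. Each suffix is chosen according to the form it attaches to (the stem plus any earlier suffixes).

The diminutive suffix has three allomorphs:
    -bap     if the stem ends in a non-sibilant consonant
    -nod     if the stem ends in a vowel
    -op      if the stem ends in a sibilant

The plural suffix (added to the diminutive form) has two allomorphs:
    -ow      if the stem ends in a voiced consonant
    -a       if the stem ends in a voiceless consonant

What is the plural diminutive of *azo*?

*azo* — final sound /o/ (a vowel) → -nod → *azonod*.
Since the final consonant of the diminutive form *azonod* is /d/ (voiced), it takes -ow, giving *azonodow*.

azonodow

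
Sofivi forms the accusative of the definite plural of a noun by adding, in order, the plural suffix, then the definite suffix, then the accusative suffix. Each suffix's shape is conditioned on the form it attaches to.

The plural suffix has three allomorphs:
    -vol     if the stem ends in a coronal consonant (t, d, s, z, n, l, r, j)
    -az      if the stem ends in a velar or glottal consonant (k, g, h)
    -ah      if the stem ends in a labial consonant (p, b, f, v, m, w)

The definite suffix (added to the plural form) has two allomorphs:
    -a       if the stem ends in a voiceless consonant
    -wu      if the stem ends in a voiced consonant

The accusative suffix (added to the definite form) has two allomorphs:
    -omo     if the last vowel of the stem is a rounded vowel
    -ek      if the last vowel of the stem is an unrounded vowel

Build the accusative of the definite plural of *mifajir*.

mifajirvolwuomo

Since the final consonant of *mifajir* is /r/ (coronal), it takes -vol, giving *mifajirvol*.
The plural form *mifajirvol* — final consonant /l/ (voiced) → -wu → *mifajirvolwu*.
The definite form *mifajirvolwu* — last vowel /u/ (a rounded vowel) → -omo → *mifajirvolwuomo*.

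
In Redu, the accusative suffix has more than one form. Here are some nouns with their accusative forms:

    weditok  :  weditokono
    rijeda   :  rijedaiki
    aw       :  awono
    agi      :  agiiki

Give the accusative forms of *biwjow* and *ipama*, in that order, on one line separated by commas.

Looking at the final sound of each stem: -ono when the stem ends in a consonant (*weditok*, *aw*); -iki when the stem ends in a vowel (*rijeda*, *agi*).
Since the final sound of *biwjow* is /w/ (a consonant), it takes -ono, giving *biwjowono*.
*ipama*: final sound = /a/, a vowel → -iki → *ipamaiki*.

biwjowono, ipamaiki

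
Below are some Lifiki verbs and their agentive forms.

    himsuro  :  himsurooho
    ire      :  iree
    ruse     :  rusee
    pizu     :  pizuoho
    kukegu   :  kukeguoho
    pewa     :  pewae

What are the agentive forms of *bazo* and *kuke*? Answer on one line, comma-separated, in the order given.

bazooho, kukee

The pattern is rounding harmony: -oho when the last vowel of the stem is a rounded vowel (*himsuro*, *pizu*, *kukegu*); -e when the last vowel of the stem is an unrounded vowel (*ire*, *ruse*, *pewa*).
Since the last vowel of *bazo* is /o/ (a rounded vowel), it takes -oho, giving *bazooho*.
*kuke* — last vowel /e/ (an unrounded vowel) → -e → *kukee*.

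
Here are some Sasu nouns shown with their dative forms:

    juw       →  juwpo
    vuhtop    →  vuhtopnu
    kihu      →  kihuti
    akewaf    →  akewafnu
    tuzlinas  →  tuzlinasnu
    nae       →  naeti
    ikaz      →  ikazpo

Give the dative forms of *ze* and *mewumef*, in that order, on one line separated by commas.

The suffix is conditioned by the final sound: -nu when the stem ends in a voiceless consonant (*vuhtop*, *akewaf*, *tuzlinas*); -po when the stem ends in a voiced consonant (*juw*, *ikaz*); -ti when the stem ends in a vowel (*kihu*, *nae*).
Since the final sound of *ze* is /e/ (a vowel), it takes -ti, giving *zeti*.
Since the final sound of *mewumef* is /f/ (a voiceless consonant), it takes -nu, giving *mewumefnu*.

zeti, mewumefnu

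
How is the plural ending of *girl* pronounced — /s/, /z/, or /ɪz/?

/z/

The stem *girl* ends in a voiced non-sibilant sound.
The plural suffix surfaces as /ɪz/ after sibilants, /s/ after other voiceless consonants, and /z/ after other voiced sounds.
So the plural -s on *girl* is pronounced /z/.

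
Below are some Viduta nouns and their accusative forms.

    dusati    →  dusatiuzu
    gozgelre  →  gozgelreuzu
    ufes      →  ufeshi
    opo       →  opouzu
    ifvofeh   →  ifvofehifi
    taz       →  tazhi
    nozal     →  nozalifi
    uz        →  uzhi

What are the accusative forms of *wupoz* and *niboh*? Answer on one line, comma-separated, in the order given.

wupozhi, nibohifi

The suffix is conditioned by the final sound: -hi when the stem ends in a sibilant (*ufes*, *taz*, *uz*); -ifi when the stem ends in a non-sibilant consonant (*ifvofeh*, *nozal*); -uzu when the stem ends in a vowel (*dusati*, *gozgelre*, *opo*).
*wupoz* — final sound /z/ (a sibilant) → -hi → *wupozhi*.
The final sound of *niboh* is /h/, which is a non-sibilant consonant, so the suffix is -ifi, giving *nibohifi*.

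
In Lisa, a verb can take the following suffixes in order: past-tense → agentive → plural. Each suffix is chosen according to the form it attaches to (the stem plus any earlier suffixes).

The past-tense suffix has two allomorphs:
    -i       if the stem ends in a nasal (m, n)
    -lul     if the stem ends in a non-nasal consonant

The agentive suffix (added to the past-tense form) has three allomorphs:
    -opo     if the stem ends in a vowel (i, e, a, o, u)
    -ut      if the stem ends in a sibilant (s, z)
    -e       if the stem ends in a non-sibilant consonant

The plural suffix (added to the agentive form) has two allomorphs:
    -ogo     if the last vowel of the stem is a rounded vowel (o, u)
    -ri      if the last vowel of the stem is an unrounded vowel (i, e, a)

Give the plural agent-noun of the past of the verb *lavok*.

lavokluleri

*lavok* — final consonant /k/ (non-nasal) → -lul → *lavoklul*.
The final sound of the past-tense form *lavoklul* is /l/, which is a non-sibilant consonant, so the agentive suffix is -e, giving *lavoklule*.
The agentive form *lavoklule*: last vowel = /e/, an unrounded vowel → -ri → *lavokluleri*.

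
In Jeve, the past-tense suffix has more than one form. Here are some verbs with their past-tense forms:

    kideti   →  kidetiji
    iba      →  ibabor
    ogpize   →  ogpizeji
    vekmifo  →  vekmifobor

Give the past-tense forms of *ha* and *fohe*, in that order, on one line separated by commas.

habor, foheji

The alternation tracks the last vowel of the stem — -ji when the last vowel of the stem is a front vowel (*kideti*, *ogpize*); -bor when the last vowel of the stem is a back vowel (*iba*, *vekmifo*).
The last vowel of *ha* is /a/, which is a back vowel, so the suffix is -bor, giving *habor*.
Since the last vowel of *fohe* is /e/ (a front vowel), it takes -ji, giving *foheji*.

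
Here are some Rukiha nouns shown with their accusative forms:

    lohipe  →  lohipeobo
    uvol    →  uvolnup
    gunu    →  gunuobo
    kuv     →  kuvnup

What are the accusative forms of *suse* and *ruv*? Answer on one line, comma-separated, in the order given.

suseobo, ruvnup

The alternation tracks the final sound of the stem — -nup when the stem ends in a consonant (*uvol*, *kuv*); -obo when the stem ends in a vowel (*lohipe*, *gunu*).
The final sound of *suse* is /e/, which is a vowel, so the suffix is -obo, giving *suseobo*.
The final sound of *ruv* is /v/, which is a consonant, so the suffix is -nup, giving *ruvnup*.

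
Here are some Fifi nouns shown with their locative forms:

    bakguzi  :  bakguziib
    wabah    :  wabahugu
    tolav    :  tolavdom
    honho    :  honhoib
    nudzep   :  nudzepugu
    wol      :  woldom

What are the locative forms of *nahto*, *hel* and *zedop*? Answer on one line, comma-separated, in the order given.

nahtoib, heldom, zedopugu

Looking at the final sound of each stem: -ugu when the stem ends in a voiceless consonant (*wabah*, *nudzep*); -dom when the stem ends in a voiced consonant (*tolav*, *wol*); -ib when the stem ends in a vowel (*bakguzi*, *honho*).
*nahto*: final sound = /o/, a vowel → -ib → *nahtoib*.
Since the final sound of *hel* is /l/ (a voiced consonant), it takes -dom, giving *heldom*.
*zedop*: final sound = /p/, a voiceless consonant → -ugu → *zedopugu*.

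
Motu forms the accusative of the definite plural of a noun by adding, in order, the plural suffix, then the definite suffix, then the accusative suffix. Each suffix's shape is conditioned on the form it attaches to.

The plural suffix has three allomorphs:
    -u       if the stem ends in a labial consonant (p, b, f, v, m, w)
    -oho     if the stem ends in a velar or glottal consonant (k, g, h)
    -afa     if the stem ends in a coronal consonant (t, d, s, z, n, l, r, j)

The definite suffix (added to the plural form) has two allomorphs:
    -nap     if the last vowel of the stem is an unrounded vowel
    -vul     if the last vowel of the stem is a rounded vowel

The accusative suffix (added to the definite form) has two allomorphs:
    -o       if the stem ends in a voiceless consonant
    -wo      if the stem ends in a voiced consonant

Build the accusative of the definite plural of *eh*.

ehohovulwo

*eh*: final consonant = /h/, velar/glottal → -oho → *ehoho*.
The last vowel of the plural form *ehoho* is /o/, which is a rounded vowel, so the definite suffix is -vul, giving *ehohovul*.
The definite form *ehohovul*: final consonant = /l/, voiced → -wo → *ehohovulwo*.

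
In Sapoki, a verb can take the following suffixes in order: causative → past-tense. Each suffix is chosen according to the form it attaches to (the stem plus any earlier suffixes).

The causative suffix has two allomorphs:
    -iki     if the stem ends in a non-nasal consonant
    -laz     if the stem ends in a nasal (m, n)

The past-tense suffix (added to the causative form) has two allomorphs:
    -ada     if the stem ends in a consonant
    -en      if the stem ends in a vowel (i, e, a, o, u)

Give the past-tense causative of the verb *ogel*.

ogelikien

The final consonant of *ogel* is /l/, which is non-nasal, so the causative suffix is -iki, giving *ogeliki*.
The final sound of the causative form *ogeliki* is /i/, which is a vowel, so the past-tense suffix is -en, giving *ogelikien*.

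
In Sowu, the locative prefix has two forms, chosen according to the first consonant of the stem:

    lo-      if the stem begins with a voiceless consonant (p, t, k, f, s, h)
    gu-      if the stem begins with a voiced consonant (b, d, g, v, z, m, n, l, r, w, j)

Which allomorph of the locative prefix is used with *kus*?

*kus*: first consonant = /k/, voiceless → lo-.

lo-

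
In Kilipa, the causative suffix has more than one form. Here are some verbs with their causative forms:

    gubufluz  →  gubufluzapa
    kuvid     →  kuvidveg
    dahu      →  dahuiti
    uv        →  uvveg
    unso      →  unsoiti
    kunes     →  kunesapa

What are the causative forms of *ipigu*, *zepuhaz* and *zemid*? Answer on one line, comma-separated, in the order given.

ipiguiti, zepuhazapa, zemidveg

The suffix is conditioned by the final sound: -apa when the stem ends in a sibilant (*gubufluz*, *kunes*); -veg when the stem ends in a non-sibilant consonant (*kuvid*, *uv*); -iti when the stem ends in a vowel (*dahu*, *unso*).
The final sound of *ipigu* is /u/, which is a vowel, so the suffix is -iti, giving *ipiguiti*.
The final sound of *zepuhaz* is /z/, which is a sibilant, so the suffix is -apa, giving *zepuhazapa*.
*zemid* — final sound /d/ (a non-sibilant consonant) → -veg → *zemidveg*.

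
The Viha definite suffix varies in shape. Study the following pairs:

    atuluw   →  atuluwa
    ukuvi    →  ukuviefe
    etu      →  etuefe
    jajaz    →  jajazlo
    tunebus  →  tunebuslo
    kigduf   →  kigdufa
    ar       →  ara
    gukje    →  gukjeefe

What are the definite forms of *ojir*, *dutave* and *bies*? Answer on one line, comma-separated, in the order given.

The alternation tracks the final sound of the stem — -lo when the stem ends in a sibilant (*jajaz*, *tunebus*); -a when the stem ends in a non-sibilant consonant (*atuluw*, *kigduf*, *ar*); -efe when the stem ends in a vowel (*ukuvi*, *etu*, *gukje*).
*ojir*: final sound = /r/, a non-sibilant consonant → -a → *ojira*.
*dutave*: final sound = /e/, a vowel → -efe → *dutaveefe*.
*bies*: final sound = /s/, a sibilant → -lo → *bieslo*.

ojira, dutaveefe, bieslo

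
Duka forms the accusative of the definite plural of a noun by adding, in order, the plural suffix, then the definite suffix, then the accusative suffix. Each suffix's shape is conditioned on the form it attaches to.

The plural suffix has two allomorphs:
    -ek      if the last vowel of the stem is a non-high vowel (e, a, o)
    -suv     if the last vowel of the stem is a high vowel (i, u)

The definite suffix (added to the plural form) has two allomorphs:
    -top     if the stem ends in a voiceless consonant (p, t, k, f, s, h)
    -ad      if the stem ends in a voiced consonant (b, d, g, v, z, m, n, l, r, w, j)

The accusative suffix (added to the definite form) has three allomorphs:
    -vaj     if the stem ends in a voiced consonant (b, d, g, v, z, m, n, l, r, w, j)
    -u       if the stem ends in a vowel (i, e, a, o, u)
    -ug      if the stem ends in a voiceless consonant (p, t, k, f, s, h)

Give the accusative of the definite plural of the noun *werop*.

weropektopug

*werop* — last vowel /o/ (a non-high vowel) → -ek → *weropek*.
The plural form *weropek*: final consonant = /k/, voiceless → -top → *weropektop*.
The final sound of the definite form *weropektop* is /p/, which is a voiceless consonant, so the accusative suffix is -ug, giving *weropektopug*.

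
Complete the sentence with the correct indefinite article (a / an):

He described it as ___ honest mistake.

The indefinite article is chosen by the initial *sound* of the following word, not its spelling.
*honest* begins with the sound /ɒ/ (silent h) — a vowel sound.
So the article is *an*: He described it as an honest mistake.

an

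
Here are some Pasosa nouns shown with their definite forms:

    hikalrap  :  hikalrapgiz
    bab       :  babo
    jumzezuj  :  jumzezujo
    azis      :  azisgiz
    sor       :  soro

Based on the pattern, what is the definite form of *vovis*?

The pattern is voicing of the final consonant: -giz when the stem ends in a voiceless consonant (*hikalrap*, *azis*); -o when the stem ends in a voiced consonant (*bab*, *jumzezuj*, *sor*).
The final consonant of *vovis* is /s/, which is voiceless, so the suffix is -giz, giving *vovisgiz*.

vovisgiz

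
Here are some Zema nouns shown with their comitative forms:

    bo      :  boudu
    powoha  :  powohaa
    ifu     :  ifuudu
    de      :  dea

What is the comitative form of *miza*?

The suffix is conditioned by the last vowel: -udu when the last vowel of the stem is a rounded vowel (*bo*, *ifu*); -a when the last vowel of the stem is an unrounded vowel (*powoha*, *de*).
*miza*: last vowel = /a/, an unrounded vowel → -a → *mizaa*.

mizaa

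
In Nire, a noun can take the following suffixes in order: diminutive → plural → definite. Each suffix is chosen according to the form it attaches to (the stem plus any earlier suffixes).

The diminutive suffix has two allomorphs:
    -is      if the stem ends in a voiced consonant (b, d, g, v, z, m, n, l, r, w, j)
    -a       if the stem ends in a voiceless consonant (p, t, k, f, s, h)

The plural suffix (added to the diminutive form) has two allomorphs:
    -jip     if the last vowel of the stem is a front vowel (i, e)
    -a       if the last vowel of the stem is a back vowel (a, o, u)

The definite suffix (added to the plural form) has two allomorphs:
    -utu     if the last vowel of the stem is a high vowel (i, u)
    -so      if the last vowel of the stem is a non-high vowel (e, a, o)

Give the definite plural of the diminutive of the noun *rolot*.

rolotaaso

The final consonant of *rolot* is /t/, which is voiceless, so the diminutive suffix is -a, giving *rolota*.
The diminutive form *rolota* — last vowel /a/ (a back vowel) → -a → *rolotaa*.
The plural form *rolotaa* — last vowel /a/ (a non-high vowel) → -so → *rolotaaso*.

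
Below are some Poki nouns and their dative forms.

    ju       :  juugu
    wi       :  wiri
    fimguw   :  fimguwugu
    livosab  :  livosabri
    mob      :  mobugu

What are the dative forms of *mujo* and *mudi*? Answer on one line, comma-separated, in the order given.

The alternation tracks the last vowel of the stem — -ugu when the last vowel of the stem is a rounded vowel (*ju*, *fimguw*, *mob*); -ri when the last vowel of the stem is an unrounded vowel (*wi*, *livosab*).
The last vowel of *mujo* is /o/, which is a rounded vowel, so the suffix is -ugu, giving *mujougu*.
Since the last vowel of *mudi* is /i/ (an unrounded vowel), it takes -ri, giving *mudiri*.

mujougu, mudiri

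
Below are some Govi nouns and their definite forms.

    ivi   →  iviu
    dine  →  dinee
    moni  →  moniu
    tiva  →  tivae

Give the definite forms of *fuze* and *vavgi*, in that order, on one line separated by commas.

The suffix is conditioned by the last vowel: -u when the last vowel of the stem is a high vowel (*ivi*, *moni*); -e when the last vowel of the stem is a non-high vowel (*dine*, *tiva*).
*fuze* — last vowel /e/ (a non-high vowel) → -e → *fuzee*.
Since the last vowel of *vavgi* is /i/ (a high vowel), it takes -u, giving *vavgiu*.

fuzee, vavgiu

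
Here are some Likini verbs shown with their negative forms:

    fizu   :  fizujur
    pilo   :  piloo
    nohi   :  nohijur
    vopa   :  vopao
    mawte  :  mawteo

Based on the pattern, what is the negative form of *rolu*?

rolujur

The pattern is height harmony: -jur when the last vowel of the stem is a high vowel (*fizu*, *nohi*); -o when the last vowel of the stem is a non-high vowel (*pilo*, *vopa*, *mawte*).
*rolu* — last vowel /u/ (a high vowel) → -jur → *rolujur*.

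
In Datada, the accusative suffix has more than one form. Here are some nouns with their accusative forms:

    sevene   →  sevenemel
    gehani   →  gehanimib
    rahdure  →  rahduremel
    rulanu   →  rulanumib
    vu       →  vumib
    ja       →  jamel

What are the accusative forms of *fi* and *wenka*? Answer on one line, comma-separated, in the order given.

fimib, wenkamel

The pattern is height harmony: -mib when the last vowel of the stem is a high vowel (*gehani*, *rulanu*, *vu*); -mel when the last vowel of the stem is a non-high vowel (*sevene*, *rahdure*, *ja*).
Since the last vowel of *fi* is /i/ (a high vowel), it takes -mib, giving *fimib*.
*wenka*: last vowel = /a/, a non-high vowel → -mel → *wenkamel*.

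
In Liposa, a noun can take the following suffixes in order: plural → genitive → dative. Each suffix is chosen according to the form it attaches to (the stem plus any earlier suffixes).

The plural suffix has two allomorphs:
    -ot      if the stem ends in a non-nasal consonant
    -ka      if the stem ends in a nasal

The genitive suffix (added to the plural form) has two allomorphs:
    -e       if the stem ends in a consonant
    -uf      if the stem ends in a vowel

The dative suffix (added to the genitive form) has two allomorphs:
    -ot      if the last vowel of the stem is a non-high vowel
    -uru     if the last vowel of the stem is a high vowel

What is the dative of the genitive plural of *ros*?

*ros* — final consonant /s/ (non-nasal) → -ot → *rosot*.
Since the final sound of the plural form *rosot* is /t/ (a consonant), it takes -e, giving *rosote*.
Since the last vowel of the genitive form *rosote* is /e/ (a non-high vowel), it takes -ot, giving *rosoteot*.

rosoteot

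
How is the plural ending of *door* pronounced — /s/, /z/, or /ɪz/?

/z/

The stem *door* ends in a voiced non-sibilant sound.
The plural suffix surfaces as /ɪz/ after sibilants, /s/ after other voiceless consonants, and /z/ after other voiced sounds.
So the plural -s on *door* is pronounced /z/.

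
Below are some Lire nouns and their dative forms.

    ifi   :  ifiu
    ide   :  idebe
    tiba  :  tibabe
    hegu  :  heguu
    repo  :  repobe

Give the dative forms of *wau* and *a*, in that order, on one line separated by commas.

Looking at the last vowel of each stem: -u when the last vowel of the stem is a high vowel (*ifi*, *hegu*); -be when the last vowel of the stem is a non-high vowel (*ide*, *tiba*, *repo*).
*wau*: last vowel = /u/, a high vowel → -u → *wauu*.
Since the last vowel of *a* is /a/ (a non-high vowel), it takes -be, giving *abe*.

wauu, abe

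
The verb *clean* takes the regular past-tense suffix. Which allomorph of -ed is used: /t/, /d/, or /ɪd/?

/d/

The stem *clean* ends in a voiced sound other than /d/.
The -ed suffix is realized as /ɪd/ after /t, d/; as /t/ after other voiceless consonants; and as /d/ after other voiced sounds.
So -ed on *clean* is pronounced /d/.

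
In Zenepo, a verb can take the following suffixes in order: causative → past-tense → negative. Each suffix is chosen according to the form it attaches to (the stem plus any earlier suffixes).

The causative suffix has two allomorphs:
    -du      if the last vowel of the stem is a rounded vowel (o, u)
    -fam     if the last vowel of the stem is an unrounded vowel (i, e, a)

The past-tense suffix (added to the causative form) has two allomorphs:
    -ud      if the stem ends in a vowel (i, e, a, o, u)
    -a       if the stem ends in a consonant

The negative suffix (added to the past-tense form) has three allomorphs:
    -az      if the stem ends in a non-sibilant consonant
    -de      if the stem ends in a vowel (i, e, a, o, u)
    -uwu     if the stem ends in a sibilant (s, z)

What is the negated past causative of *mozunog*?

*mozunog* — last vowel /o/ (a rounded vowel) → -du → *mozunogdu*.
Since the final sound of the causative form *mozunogdu* is /u/ (a vowel), it takes -ud, giving *mozunogduud*.
Since the final sound of the past-tense form *mozunogduud* is /d/ (a non-sibilant consonant), it takes -az, giving *mozunogduudaz*.

mozunogduudaz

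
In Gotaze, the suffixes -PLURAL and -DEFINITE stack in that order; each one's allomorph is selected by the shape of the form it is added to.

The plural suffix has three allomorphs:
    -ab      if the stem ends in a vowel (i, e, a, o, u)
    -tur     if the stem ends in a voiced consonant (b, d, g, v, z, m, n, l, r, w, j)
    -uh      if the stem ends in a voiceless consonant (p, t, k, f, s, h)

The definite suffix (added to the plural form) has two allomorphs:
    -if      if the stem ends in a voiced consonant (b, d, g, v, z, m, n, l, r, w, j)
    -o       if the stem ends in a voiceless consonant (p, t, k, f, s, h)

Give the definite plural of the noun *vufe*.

*vufe*: final sound = /e/, a vowel → -ab → *vufeab*.
Since the final consonant of the plural form *vufeab* is /b/ (voiced), it takes -if, giving *vufeabif*.

vufeabif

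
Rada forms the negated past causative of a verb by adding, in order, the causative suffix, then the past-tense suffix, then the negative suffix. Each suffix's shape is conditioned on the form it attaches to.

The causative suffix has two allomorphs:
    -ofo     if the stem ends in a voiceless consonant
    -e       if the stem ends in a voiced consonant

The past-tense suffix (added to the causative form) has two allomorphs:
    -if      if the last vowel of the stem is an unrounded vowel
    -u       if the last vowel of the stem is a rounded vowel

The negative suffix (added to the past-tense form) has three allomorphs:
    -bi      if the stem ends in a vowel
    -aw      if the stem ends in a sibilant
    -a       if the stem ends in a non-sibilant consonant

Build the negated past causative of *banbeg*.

banbegeifa

The final consonant of *banbeg* is /g/, which is voiced, so the causative suffix is -e, giving *banbege*.
The causative form *banbege* — last vowel /e/ (an unrounded vowel) → -if → *banbegeif*.
The final sound of the past-tense form *banbegeif* is /f/, which is a non-sibilant consonant, so the negative suffix is -a, giving *banbegeifa*.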